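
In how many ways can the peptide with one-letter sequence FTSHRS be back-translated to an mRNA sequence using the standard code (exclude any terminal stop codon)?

Phe: 2 codons.
Thr: 4 codons.
Ser: 6 codons.
His: 2 codons.
Arg: 6 codons.
Ser: 6 codons.
2 × 4 × 6 × 2 × 6 × 6 = 3456.

3456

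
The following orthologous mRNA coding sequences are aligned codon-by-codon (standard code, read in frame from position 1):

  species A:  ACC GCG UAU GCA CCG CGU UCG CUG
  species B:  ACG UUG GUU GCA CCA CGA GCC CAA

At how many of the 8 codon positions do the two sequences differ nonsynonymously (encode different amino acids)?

4

Codon 1: ACC Thr / ACG Thr — synonymous.
Codon 2: GCG Ala / UUG Leu — nonsynonymous.
Codon 3: UAU Tyr / GUU Val — nonsynonymous.
Codon 4: GCA Ala / GCA Ala — identical.
Codon 5: CCG Pro / CCA Pro — synonymous.
Codon 6: CGU Arg / CGA Arg — synonymous.
Codon 7: UCG Ser / GCC Ala — nonsynonymous.
Codon 8: CUG Leu / CAA Gln — nonsynonymous.
Nonsynonymous differences: 4.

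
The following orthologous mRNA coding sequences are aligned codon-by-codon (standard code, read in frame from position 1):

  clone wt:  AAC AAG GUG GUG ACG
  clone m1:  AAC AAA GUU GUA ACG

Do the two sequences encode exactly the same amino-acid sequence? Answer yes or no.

Codon 1: AAC Asn / AAC Asn — identical.
Codon 2: AAG Lys / AAA Lys — synonymous.
Codon 3: GUG Val / GUU Val — synonymous.
Codon 4: GUG Val / GUA Val — synonymous.
Codon 5: ACG Thr / ACG Thr — identical.
Nonsynonymous differences: 0 → same protein.

yes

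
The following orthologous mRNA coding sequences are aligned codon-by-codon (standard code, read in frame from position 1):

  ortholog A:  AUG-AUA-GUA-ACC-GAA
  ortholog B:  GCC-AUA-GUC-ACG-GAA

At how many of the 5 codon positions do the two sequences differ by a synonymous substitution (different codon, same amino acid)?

2

Codon 1: AUG Met / GCC Ala — nonsynonymous.
Codon 2: AUA Ile / AUA Ile — identical.
Codon 3: GUA Val / GUC Val — synonymous.
Codon 4: ACC Thr / ACG Thr — synonymous.
Codon 5: GAA Glu / GAA Glu — identical.
Synonymous differences: 2.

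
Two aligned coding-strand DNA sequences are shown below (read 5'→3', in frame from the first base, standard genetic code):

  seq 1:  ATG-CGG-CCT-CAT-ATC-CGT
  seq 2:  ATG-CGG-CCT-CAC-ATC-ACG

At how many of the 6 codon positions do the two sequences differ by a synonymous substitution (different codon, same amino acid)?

Codon 1: ATG Met / ATG Met — identical.
Codon 2: CGG Arg / CGG Arg — identical.
Codon 3: CCT Pro / CCT Pro — identical.
Codon 4: CAT His / CAC His — synonymous.
Codon 5: ATC Ile / ATC Ile — identical.
Codon 6: CGT Arg / ACG Thr — nonsynonymous.
Synonymous differences: 1.

1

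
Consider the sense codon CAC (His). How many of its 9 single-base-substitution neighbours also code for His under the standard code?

1

Position 1: none → 0 synonymous.
Position 2: none → 0 synonymous.
Position 3: CAU → 1 synonymous.
Total: 0 + 0 + 1 = 1.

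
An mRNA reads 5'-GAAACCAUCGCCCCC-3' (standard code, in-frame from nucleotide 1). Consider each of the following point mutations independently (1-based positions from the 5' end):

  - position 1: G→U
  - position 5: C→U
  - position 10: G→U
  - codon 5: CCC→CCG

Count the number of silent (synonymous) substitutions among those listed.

1

Codon 1: GAA (Glu) → UAA (Stop) — nonsense.
Codon 2: ACC (Thr) → AUC (Ile) — missense.
Codon 4: GCC (Ala) → UCC (Ser) — missense.
Codon 5: CCC (Pro) → CCG (Pro) — synonymous.
Synonymous: 1 of 4.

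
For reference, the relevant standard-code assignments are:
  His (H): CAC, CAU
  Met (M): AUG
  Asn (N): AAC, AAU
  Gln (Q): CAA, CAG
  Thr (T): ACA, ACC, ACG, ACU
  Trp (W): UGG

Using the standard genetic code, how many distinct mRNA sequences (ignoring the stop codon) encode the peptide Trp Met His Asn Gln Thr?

32

Trp: 1 codon.
Met: 1 codon.
His: 2 codons.
Asn: 2 codons.
Gln: 2 codons.
Thr: 4 codons.
1 × 1 × 2 × 2 × 2 × 4 = 32.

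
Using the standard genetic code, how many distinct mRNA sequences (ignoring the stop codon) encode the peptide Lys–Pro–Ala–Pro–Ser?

Lys: 2 codons.
Pro: 4 codons.
Ala: 4 codons.
Pro: 4 codons.
Ser: 6 codons.
2 × 4 × 4 × 4 × 6 = 768.

768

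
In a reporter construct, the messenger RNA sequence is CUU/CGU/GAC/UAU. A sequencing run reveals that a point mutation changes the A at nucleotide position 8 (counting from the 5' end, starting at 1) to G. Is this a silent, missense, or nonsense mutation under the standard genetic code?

Position 8 falls in codon 3: GAC → Asp.
After the substitution the codon is GGC → Gly.
Asp ≠ Gly, so this is a missense mutation.

missense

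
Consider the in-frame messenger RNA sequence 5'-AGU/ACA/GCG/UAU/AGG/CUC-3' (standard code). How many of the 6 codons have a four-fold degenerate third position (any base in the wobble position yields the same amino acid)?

3

Codon 1 AGU (Ser): third position 2-fold.
Codon 2 ACA (Thr): third position 4-fold.
Codon 3 GCG (Ala): third position 4-fold.
Codon 4 UAU (Tyr): third position 2-fold.
Codon 5 AGG (Arg): third position 2-fold.
Codon 6 CUC (Leu): third position 4-fold.
Four-fold degenerate third positions: 3.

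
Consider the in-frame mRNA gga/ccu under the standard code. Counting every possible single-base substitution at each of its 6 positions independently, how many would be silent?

6

Codon 1 (GGA, Gly): 3 synonymous substitutions.
Codon 2 (CCU, Pro): 3 synonymous substitutions.
Total: 3 + 3 = 6.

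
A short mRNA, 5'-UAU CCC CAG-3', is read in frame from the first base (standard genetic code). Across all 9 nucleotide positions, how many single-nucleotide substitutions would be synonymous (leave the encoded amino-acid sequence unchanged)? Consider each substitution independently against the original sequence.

5

Codon 1 (UAU, Tyr): 1 synonymous substitution.
Codon 2 (CCC, Pro): 3 synonymous substitutions.
Codon 3 (CAG, Gln): 1 synonymous substitution.
Total: 1 + 3 + 1 = 5.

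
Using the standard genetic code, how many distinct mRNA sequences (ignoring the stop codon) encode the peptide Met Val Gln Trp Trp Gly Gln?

Met: 1 codon.
Val: 4 codons.
Gln: 2 codons.
Trp: 1 codon.
Trp: 1 codon.
Gly: 4 codons.
Gln: 2 codons.
1 × 4 × 2 × 1 × 1 × 4 × 2 = 64.

64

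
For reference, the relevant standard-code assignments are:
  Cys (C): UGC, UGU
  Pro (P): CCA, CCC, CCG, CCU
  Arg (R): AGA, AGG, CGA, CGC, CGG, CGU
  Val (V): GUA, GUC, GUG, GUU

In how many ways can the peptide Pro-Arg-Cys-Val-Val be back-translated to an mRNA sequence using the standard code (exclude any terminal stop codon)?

Pro: 4 codons.
Arg: 6 codons.
Cys: 2 codons.
Val: 4 codons.
Val: 4 codons.
4 × 6 × 2 × 4 × 4 = 768.

768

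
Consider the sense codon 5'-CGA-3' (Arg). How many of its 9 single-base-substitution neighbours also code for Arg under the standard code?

4

Position 1: AGA → 1 synonymous.
Position 2: none → 0 synonymous.
Position 3: CGU, CGC, CGG → 3 synonymous.
Total: 1 + 0 + 3 = 4.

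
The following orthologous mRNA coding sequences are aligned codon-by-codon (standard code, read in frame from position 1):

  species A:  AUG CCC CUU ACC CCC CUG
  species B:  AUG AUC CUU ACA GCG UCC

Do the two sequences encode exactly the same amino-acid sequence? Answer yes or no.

no

Codon 1: AUG Met / AUG Met — identical.
Codon 2: CCC Pro / AUC Ile — nonsynonymous.
Codon 3: CUU Leu / CUU Leu — identical.
Codon 4: ACC Thr / ACA Thr — synonymous.
Codon 5: CCC Pro / GCG Ala — nonsynonymous.
Codon 6: CUG Leu / UCC Ser — nonsynonymous.
Nonsynonymous differences: 3 → different protein.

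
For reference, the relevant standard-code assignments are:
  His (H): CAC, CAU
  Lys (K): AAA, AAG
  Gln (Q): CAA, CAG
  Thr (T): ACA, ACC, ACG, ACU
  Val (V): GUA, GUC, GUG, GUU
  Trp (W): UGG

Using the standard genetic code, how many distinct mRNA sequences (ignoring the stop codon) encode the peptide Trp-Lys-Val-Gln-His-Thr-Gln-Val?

1024

Trp: 1 codon.
Lys: 2 codons.
Val: 4 codons.
Gln: 2 codons.
His: 2 codons.
Thr: 4 codons.
Gln: 2 codons.
Val: 4 codons.
1 × 2 × 4 × 2 × 2 × 4 × 2 × 4 = 1024.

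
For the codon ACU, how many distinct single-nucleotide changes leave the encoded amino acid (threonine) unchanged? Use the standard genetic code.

3

Position 1: none → 0 synonymous.
Position 2: none → 0 synonymous.
Position 3: ACC, ACA, ACG → 3 synonymous.
Total: 0 + 0 + 3 = 3.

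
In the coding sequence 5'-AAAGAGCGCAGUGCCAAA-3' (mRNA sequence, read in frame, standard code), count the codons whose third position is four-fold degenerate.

Codon 1 AAA (Lys): third position 2-fold.
Codon 2 GAG (Glu): third position 2-fold.
Codon 3 CGC (Arg): third position 4-fold.
Codon 4 AGU (Ser): third position 2-fold.
Codon 5 GCC (Ala): third position 4-fold.
Codon 6 AAA (Lys): third position 2-fold.
Four-fold degenerate third positions: 2.

2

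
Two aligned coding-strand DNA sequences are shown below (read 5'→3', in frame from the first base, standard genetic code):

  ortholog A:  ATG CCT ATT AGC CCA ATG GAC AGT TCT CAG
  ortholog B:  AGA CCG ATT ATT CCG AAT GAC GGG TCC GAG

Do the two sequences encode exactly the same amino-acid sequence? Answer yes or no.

Codon 1: ATG Met / AGA Arg — nonsynonymous.
Codon 2: CCT Pro / CCG Pro — synonymous.
Codon 3: ATT Ile / ATT Ile — identical.
Codon 4: AGC Ser / ATT Ile — nonsynonymous.
Codon 5: CCA Pro / CCG Pro — synonymous.
Codon 6: ATG Met / AAT Asn — nonsynonymous.
Codon 7: GAC Asp / GAC Asp — identical.
Codon 8: AGT Ser / GGG Gly — nonsynonymous.
Codon 9: TCT Ser / TCC Ser — synonymous.
Codon 10: CAG Gln / GAG Glu — nonsynonymous.
Nonsynonymous differences: 5 → different protein.

no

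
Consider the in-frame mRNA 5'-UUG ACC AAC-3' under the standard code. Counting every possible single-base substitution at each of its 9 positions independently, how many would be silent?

Codon 1 (UUG, Leu): 2 synonymous substitutions.
Codon 2 (ACC, Thr): 3 synonymous substitutions.
Codon 3 (AAC, Asn): 1 synonymous substitution.
Total: 2 + 3 + 1 = 6.

6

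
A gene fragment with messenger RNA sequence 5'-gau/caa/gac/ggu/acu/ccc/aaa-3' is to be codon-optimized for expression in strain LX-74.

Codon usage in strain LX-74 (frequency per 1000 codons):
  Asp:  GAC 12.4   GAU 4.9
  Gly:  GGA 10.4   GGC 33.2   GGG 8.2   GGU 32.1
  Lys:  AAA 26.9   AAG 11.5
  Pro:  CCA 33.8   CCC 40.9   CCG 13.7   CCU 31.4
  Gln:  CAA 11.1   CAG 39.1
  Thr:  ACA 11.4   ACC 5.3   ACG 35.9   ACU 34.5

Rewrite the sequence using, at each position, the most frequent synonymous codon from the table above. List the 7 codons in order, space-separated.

Codon 1 (Asp): best is GAC at 12.4.
Codon 2 (Gln): best is CAG at 39.1.
Codon 3 (Asp): best is GAC at 12.4.
Codon 4 (Gly): best is GGC at 33.2.
Codon 5 (Thr): best is ACG at 35.9.
Codon 6 (Pro): best is CCC at 40.9.
Codon 7 (Lys): best is AAA at 26.9.

GAC CAG GAC GGC ACG CCC AAA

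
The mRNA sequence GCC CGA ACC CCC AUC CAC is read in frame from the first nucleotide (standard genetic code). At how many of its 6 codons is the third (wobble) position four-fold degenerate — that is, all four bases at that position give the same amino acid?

Codon 1 GCC (Ala): third position 4-fold.
Codon 2 CGA (Arg): third position 4-fold.
Codon 3 ACC (Thr): third position 4-fold.
Codon 4 CCC (Pro): third position 4-fold.
Codon 5 AUC (Ile): third position 3-fold.
Codon 6 CAC (His): third position 2-fold.
Four-fold degenerate third positions: 4.

4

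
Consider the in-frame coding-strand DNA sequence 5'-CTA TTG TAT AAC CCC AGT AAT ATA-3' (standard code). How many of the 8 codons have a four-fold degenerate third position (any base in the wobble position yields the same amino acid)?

Codon 1 CTA (Leu): third position 4-fold.
Codon 2 TTG (Leu): third position 2-fold.
Codon 3 TAT (Tyr): third position 2-fold.
Codon 4 AAC (Asn): third position 2-fold.
Codon 5 CCC (Pro): third position 4-fold.
Codon 6 AGT (Ser): third position 2-fold.
Codon 7 AAT (Asn): third position 2-fold.
Codon 8 ATA (Ile): third position 3-fold.
Four-fold degenerate third positions: 2.

2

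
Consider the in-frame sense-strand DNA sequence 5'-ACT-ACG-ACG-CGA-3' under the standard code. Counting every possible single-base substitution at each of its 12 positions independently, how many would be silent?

13

Codon 1 (ACT, Thr): 3 synonymous substitutions.
Codon 2 (ACG, Thr): 3 synonymous substitutions.
Codon 3 (ACG, Thr): 3 synonymous substitutions.
Codon 4 (CGA, Arg): 4 synonymous substitutions.
Total: 3 + 3 + 3 + 4 = 13.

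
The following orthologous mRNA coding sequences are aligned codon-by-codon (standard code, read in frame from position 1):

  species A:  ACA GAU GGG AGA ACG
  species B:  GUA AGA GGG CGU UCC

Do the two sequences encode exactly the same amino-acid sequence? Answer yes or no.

no

Codon 1: ACA Thr / GUA Val — nonsynonymous.
Codon 2: GAU Asp / AGA Arg — nonsynonymous.
Codon 3: GGG Gly / GGG Gly — identical.
Codon 4: AGA Arg / CGU Arg — synonymous.
Codon 5: ACG Thr / UCC Ser — nonsynonymous.
Nonsynonymous differences: 3 → different protein.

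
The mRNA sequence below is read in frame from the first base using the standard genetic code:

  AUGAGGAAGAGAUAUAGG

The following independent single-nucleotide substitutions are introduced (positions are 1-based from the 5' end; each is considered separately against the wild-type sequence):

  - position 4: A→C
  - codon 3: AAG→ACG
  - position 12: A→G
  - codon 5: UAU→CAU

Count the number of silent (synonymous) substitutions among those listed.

Codon 2: AGG (Arg) → CGG (Arg) — synonymous.
Codon 3: AAG (Lys) → ACG (Thr) — missense.
Codon 4: AGA (Arg) → AGG (Arg) — synonymous.
Codon 5: UAU (Tyr) → CAU (His) — missense.
Synonymous: 2 of 4.

2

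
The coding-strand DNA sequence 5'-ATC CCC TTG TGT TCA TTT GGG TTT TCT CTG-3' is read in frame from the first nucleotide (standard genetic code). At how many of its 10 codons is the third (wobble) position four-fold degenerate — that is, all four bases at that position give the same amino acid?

5

Codon 1 ATC (Ile): third position 3-fold.
Codon 2 CCC (Pro): third position 4-fold.
Codon 3 TTG (Leu): third position 2-fold.
Codon 4 TGT (Cys): third position 2-fold.
Codon 5 TCA (Ser): third position 4-fold.
Codon 6 TTT (Phe): third position 2-fold.
Codon 7 GGG (Gly): third position 4-fold.
Codon 8 TTT (Phe): third position 2-fold.
Codon 9 TCT (Ser): third position 4-fold.
Codon 10 CTG (Leu): third position 4-fold.
Four-fold degenerate third positions: 5.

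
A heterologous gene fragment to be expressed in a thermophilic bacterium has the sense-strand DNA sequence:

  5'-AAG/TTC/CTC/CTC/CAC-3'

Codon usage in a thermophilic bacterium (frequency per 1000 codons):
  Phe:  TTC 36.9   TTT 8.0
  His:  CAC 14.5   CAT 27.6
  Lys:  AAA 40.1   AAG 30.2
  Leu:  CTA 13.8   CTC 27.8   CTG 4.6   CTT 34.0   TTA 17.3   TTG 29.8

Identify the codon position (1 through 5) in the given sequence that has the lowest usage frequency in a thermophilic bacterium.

Codon 1 AAG (Lys): 30.2 per 1000.
Codon 2 TTC (Phe): 36.9 per 1000.
Codon 3 CTC (Leu): 27.8 per 1000.
Codon 4 CTC (Leu): 27.8 per 1000.
Codon 5 CAC (His): 14.5 per 1000.
Lowest frequency is 14.5 at codon 5.

5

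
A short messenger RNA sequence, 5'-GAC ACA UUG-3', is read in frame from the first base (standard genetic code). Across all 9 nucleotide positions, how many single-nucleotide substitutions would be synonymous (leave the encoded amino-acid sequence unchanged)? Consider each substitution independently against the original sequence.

6

Codon 1 (GAC, Asp): 1 synonymous substitution.
Codon 2 (ACA, Thr): 3 synonymous substitutions.
Codon 3 (UUG, Leu): 2 synonymous substitutions.
Total: 1 + 3 + 2 = 6.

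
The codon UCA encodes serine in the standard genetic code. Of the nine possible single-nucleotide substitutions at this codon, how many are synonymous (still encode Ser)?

3

Position 1: none → 0 synonymous.
Position 2: none → 0 synonymous.
Position 3: UCU, UCC, UCG → 3 synonymous.
Total: 0 + 0 + 3 = 3.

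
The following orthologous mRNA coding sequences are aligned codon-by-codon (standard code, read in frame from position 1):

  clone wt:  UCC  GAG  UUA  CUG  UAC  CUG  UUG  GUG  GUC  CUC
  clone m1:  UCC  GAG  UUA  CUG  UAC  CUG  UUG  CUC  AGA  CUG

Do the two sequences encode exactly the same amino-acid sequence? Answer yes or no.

Codon 1: UCC Ser / UCC Ser — identical.
Codon 2: GAG Glu / GAG Glu — identical.
Codon 3: UUA Leu / UUA Leu — identical.
Codon 4: CUG Leu / CUG Leu — identical.
Codon 5: UAC Tyr / UAC Tyr — identical.
Codon 6: CUG Leu / CUG Leu — identical.
Codon 7: UUG Leu / UUG Leu — identical.
Codon 8: GUG Val / CUC Leu — nonsynonymous.
Codon 9: GUC Val / AGA Arg — nonsynonymous.
Codon 10: CUC Leu / CUG Leu — synonymous.
Nonsynonymous differences: 2 → different protein.

no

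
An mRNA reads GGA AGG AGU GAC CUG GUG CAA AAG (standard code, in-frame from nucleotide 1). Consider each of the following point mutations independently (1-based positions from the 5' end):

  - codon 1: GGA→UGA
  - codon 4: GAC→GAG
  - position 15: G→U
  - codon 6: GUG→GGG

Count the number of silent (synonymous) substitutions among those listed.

1

Codon 1: GGA (Gly) → UGA (Stop) — nonsense.
Codon 4: GAC (Asp) → GAG (Glu) — missense.
Codon 5: CUG (Leu) → CUU (Leu) — synonymous.
Codon 6: GUG (Val) → GGG (Gly) — missense.
Synonymous: 1 of 4.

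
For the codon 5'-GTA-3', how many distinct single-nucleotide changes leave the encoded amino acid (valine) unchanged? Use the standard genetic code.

3

Position 1: none → 0 synonymous.
Position 2: none → 0 synonymous.
Position 3: GTT, GTC, GTG → 3 synonymous.
Total: 0 + 0 + 3 = 3.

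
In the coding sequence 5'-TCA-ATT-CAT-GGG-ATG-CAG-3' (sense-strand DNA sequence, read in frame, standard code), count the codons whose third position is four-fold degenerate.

2

Codon 1 TCA (Ser): third position 4-fold.
Codon 2 ATT (Ile): third position 3-fold.
Codon 3 CAT (His): third position 2-fold.
Codon 4 GGG (Gly): third position 4-fold.
Codon 5 ATG (Met): third position 1-fold.
Codon 6 CAG (Gln): third position 2-fold.
Four-fold degenerate third positions: 2.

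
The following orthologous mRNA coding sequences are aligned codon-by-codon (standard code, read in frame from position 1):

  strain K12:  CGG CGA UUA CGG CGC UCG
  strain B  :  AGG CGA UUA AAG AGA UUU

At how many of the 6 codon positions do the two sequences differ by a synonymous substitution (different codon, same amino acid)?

2

Codon 1: CGG Arg / AGG Arg — synonymous.
Codon 2: CGA Arg / CGA Arg — identical.
Codon 3: UUA Leu / UUA Leu — identical.
Codon 4: CGG Arg / AAG Lys — nonsynonymous.
Codon 5: CGC Arg / AGA Arg — synonymous.
Codon 6: UCG Ser / UUU Phe — nonsynonymous.
Synonymous differences: 2.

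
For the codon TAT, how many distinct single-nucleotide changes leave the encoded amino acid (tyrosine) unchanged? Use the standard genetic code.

Position 1: none → 0 synonymous.
Position 2: none → 0 synonymous.
Position 3: TAC → 1 synonymous.
Total: 0 + 0 + 1 = 1.

1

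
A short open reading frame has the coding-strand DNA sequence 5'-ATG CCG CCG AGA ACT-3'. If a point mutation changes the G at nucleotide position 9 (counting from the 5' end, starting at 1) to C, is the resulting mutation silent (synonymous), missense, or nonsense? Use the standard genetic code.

Position 9 falls in codon 3: CCG → Pro.
After the substitution the codon is CCC → Pro.
Both encode Pro, so the change is synonymous.

silent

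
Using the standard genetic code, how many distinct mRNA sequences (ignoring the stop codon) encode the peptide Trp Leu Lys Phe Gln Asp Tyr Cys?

Trp: 1 codon.
Leu: 6 codons.
Lys: 2 codons.
Phe: 2 codons.
Gln: 2 codons.
Asp: 2 codons.
Tyr: 2 codons.
Cys: 2 codons.
1 × 6 × 2 × 2 × 2 × 2 × 2 × 2 = 384.

384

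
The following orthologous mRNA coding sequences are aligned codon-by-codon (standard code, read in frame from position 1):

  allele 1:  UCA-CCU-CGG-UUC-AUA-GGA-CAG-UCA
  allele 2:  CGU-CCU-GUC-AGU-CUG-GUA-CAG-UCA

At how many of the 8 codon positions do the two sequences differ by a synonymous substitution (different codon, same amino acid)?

Codon 1: UCA Ser / CGU Arg — nonsynonymous.
Codon 2: CCU Pro / CCU Pro — identical.
Codon 3: CGG Arg / GUC Val — nonsynonymous.
Codon 4: UUC Phe / AGU Ser — nonsynonymous.
Codon 5: AUA Ile / CUG Leu — nonsynonymous.
Codon 6: GGA Gly / GUA Val — nonsynonymous.
Codon 7: CAG Gln / CAG Gln — identical.
Codon 8: UCA Ser / UCA Ser — identical.
Synonymous differences: 0.

0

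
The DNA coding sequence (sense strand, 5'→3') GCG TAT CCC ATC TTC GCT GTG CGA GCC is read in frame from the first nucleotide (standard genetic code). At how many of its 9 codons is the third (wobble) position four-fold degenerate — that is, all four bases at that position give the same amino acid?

6

Codon 1 GCG (Ala): third position 4-fold.
Codon 2 TAT (Tyr): third position 2-fold.
Codon 3 CCC (Pro): third position 4-fold.
Codon 4 ATC (Ile): third position 3-fold.
Codon 5 TTC (Phe): third position 2-fold.
Codon 6 GCT (Ala): third position 4-fold.
Codon 7 GTG (Val): third position 4-fold.
Codon 8 CGA (Arg): third position 4-fold.
Codon 9 GCC (Ala): third position 4-fold.
Four-fold degenerate third positions: 6.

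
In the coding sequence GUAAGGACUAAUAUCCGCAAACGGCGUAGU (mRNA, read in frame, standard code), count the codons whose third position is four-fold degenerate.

Codon 1 GUA (Val): third position 4-fold.
Codon 2 AGG (Arg): third position 2-fold.
Codon 3 ACU (Thr): third position 4-fold.
Codon 4 AAU (Asn): third position 2-fold.
Codon 5 AUC (Ile): third position 3-fold.
Codon 6 CGC (Arg): third position 4-fold.
Codon 7 AAA (Lys): third position 2-fold.
Codon 8 CGG (Arg): third position 4-fold.
Codon 9 CGU (Arg): third position 4-fold.
Codon 10 AGU (Ser): third position 2-fold.
Four-fold degenerate third positions: 5.

5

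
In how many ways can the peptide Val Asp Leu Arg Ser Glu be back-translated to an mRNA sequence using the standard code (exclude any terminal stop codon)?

Val: 4 codons.
Asp: 2 codons.
Leu: 6 codons.
Arg: 6 codons.
Ser: 6 codons.
Glu: 2 codons.
4 × 2 × 6 × 6 × 6 × 2 = 3456.

3456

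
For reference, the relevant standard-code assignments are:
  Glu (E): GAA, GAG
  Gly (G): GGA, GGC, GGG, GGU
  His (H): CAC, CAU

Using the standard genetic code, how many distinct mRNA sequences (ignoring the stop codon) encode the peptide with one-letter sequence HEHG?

32

His: 2 codons.
Glu: 2 codons.
His: 2 codons.
Gly: 4 codons.
2 × 2 × 2 × 4 = 32.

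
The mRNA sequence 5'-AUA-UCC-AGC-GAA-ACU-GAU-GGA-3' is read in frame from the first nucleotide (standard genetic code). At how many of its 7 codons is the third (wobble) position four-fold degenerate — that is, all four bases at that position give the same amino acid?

Codon 1 AUA (Ile): third position 3-fold.
Codon 2 UCC (Ser): third position 4-fold.
Codon 3 AGC (Ser): third position 2-fold.
Codon 4 GAA (Glu): third position 2-fold.
Codon 5 ACU (Thr): third position 4-fold.
Codon 6 GAU (Asp): third position 2-fold.
Codon 7 GGA (Gly): third position 4-fold.
Four-fold degenerate third positions: 3.

3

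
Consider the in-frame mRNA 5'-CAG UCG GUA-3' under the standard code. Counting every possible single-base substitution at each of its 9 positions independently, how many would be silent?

Codon 1 (CAG, Gln): 1 synonymous substitution.
Codon 2 (UCG, Ser): 3 synonymous substitutions.
Codon 3 (GUA, Val): 3 synonymous substitutions.
Total: 1 + 3 + 3 = 7.

7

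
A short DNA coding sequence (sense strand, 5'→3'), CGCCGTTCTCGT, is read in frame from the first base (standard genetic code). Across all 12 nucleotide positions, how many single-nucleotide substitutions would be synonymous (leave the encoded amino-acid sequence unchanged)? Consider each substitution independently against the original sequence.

Codon 1 (CGC, Arg): 3 synonymous substitutions.
Codon 2 (CGT, Arg): 3 synonymous substitutions.
Codon 3 (TCT, Ser): 3 synonymous substitutions.
Codon 4 (CGT, Arg): 3 synonymous substitutions.
Total: 3 + 3 + 3 + 3 = 12.

12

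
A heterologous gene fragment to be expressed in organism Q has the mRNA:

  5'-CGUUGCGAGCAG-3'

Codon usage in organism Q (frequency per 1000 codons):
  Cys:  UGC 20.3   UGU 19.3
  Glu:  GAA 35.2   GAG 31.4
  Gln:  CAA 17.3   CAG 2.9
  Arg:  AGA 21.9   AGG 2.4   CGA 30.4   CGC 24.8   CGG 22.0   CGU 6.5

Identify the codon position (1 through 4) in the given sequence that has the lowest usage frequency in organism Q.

Codon 1 CGU (Arg): 6.5 per 1000.
Codon 2 UGC (Cys): 20.3 per 1000.
Codon 3 GAG (Glu): 31.4 per 1000.
Codon 4 CAG (Gln): 2.9 per 1000.
Lowest frequency is 2.9 at codon 4.

4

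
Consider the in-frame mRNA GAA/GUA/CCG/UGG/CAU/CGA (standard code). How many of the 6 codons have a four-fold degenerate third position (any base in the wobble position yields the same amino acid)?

3

Codon 1 GAA (Glu): third position 2-fold.
Codon 2 GUA (Val): third position 4-fold.
Codon 3 CCG (Pro): third position 4-fold.
Codon 4 UGG (Trp): third position 1-fold.
Codon 5 CAU (His): third position 2-fold.
Codon 6 CGA (Arg): third position 4-fold.
Four-fold degenerate third positions: 3.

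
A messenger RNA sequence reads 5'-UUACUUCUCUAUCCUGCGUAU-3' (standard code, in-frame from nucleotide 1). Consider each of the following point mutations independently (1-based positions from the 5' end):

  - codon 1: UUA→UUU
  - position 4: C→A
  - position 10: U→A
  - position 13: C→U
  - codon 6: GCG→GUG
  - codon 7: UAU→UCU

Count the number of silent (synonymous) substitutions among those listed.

Codon 1: UUA (Leu) → UUU (Phe) — missense.
Codon 2: CUU (Leu) → AUU (Ile) — missense.
Codon 4: UAU (Tyr) → AAU (Asn) — missense.
Codon 5: CCU (Pro) → UCU (Ser) — missense.
Codon 6: GCG (Ala) → GUG (Val) — missense.
Codon 7: UAU (Tyr) → UCU (Ser) — missense.
Synonymous: 0 of 6.

0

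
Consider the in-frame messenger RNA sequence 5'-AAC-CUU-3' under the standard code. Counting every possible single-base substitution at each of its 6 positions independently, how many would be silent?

Codon 1 (AAC, Asn): 1 synonymous substitution.
Codon 2 (CUU, Leu): 3 synonymous substitutions.
Total: 1 + 3 = 4.

4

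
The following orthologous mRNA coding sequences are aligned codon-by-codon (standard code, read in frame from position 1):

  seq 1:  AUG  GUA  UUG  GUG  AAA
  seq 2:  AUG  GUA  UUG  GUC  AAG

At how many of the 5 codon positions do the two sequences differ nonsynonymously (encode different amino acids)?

Codon 1: AUG Met / AUG Met — identical.
Codon 2: GUA Val / GUA Val — identical.
Codon 3: UUG Leu / UUG Leu — identical.
Codon 4: GUG Val / GUC Val — synonymous.
Codon 5: AAA Lys / AAG Lys — synonymous.
Nonsynonymous differences: 0.

0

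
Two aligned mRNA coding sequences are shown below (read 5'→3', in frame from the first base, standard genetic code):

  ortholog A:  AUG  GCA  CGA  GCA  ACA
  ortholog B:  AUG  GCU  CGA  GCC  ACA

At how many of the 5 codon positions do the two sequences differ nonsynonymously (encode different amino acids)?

0

Codon 1: AUG Met / AUG Met — identical.
Codon 2: GCA Ala / GCU Ala — synonymous.
Codon 3: CGA Arg / CGA Arg — identical.
Codon 4: GCA Ala / GCC Ala — synonymous.
Codon 5: ACA Thr / ACA Thr — identical.
Nonsynonymous differences: 0.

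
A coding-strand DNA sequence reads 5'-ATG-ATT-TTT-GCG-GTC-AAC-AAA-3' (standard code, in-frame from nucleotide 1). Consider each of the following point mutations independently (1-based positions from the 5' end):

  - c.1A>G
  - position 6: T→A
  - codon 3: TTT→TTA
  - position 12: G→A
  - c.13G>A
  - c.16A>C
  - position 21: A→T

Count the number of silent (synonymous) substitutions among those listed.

Codon 1: ATG (Met) → GTG (Val) — missense.
Codon 2: ATT (Ile) → ATA (Ile) — synonymous.
Codon 3: TTT (Phe) → TTA (Leu) — missense.
Codon 4: GCG (Ala) → GCA (Ala) — synonymous.
Codon 5: GTC (Val) → ATC (Ile) — missense.
Codon 6: AAC (Asn) → CAC (His) — missense.
Codon 7: AAA (Lys) → AAT (Asn) — missense.
Synonymous: 2 of 7.

2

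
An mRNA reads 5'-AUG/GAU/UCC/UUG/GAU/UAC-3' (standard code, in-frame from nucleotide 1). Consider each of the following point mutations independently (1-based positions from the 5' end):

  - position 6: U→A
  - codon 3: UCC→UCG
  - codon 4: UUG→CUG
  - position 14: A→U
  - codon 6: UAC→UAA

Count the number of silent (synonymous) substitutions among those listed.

Codon 2: GAU (Asp) → GAA (Glu) — missense.
Codon 3: UCC (Ser) → UCG (Ser) — synonymous.
Codon 4: UUG (Leu) → CUG (Leu) — synonymous.
Codon 5: GAU (Asp) → GUU (Val) — missense.
Codon 6: UAC (Tyr) → UAA (Stop) — nonsense.
Synonymous: 2 of 5.

2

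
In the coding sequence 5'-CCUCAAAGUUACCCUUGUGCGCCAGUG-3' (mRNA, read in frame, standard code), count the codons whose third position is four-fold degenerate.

5

Codon 1 CCU (Pro): third position 4-fold.
Codon 2 CAA (Gln): third position 2-fold.
Codon 3 AGU (Ser): third position 2-fold.
Codon 4 UAC (Tyr): third position 2-fold.
Codon 5 CCU (Pro): third position 4-fold.
Codon 6 UGU (Cys): third position 2-fold.
Codon 7 GCG (Ala): third position 4-fold.
Codon 8 CCA (Pro): third position 4-fold.
Codon 9 GUG (Val): third position 4-fold.
Four-fold degenerate third positions: 5.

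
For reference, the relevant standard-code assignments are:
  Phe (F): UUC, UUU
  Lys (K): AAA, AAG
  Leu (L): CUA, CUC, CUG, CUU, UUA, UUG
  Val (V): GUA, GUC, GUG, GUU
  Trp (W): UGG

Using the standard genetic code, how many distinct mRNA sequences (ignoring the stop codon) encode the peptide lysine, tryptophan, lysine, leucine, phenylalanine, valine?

192

Lys: 2 codons.
Trp: 1 codon.
Lys: 2 codons.
Leu: 6 codons.
Phe: 2 codons.
Val: 4 codons.
2 × 1 × 2 × 6 × 2 × 4 = 192.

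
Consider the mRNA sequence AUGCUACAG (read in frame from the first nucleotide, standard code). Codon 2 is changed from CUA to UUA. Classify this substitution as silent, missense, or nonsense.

silent

Position 4 falls in codon 2: CUA → Leu.
After the substitution the codon is UUA → Leu.
Both encode Leu, so the change is synonymous.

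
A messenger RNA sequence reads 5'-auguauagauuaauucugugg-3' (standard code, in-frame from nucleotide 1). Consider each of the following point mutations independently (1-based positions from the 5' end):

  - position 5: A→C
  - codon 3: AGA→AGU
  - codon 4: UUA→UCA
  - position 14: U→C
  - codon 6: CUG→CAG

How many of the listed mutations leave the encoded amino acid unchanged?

Codon 2: UAU (Tyr) → UCU (Ser) — missense.
Codon 3: AGA (Arg) → AGU (Ser) — missense.
Codon 4: UUA (Leu) → UCA (Ser) — missense.
Codon 5: AUU (Ile) → ACU (Thr) — missense.
Codon 6: CUG (Leu) → CAG (Gln) — missense.
Synonymous: 0 of 5.

0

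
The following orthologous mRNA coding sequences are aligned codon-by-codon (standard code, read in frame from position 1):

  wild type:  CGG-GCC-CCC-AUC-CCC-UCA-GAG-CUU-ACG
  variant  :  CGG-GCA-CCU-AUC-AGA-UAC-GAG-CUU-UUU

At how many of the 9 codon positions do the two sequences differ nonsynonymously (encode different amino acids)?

Codon 1: CGG Arg / CGG Arg — identical.
Codon 2: GCC Ala / GCA Ala — synonymous.
Codon 3: CCC Pro / CCU Pro — synonymous.
Codon 4: AUC Ile / AUC Ile — identical.
Codon 5: CCC Pro / AGA Arg — nonsynonymous.
Codon 6: UCA Ser / UAC Tyr — nonsynonymous.
Codon 7: GAG Glu / GAG Glu — identical.
Codon 8: CUU Leu / CUU Leu — identical.
Codon 9: ACG Thr / UUU Phe — nonsynonymous.
Nonsynonymous differences: 3.

3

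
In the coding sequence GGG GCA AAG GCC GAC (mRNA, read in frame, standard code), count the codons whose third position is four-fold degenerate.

Codon 1 GGG (Gly): third position 4-fold.
Codon 2 GCA (Ala): third position 4-fold.
Codon 3 AAG (Lys): third position 2-fold.
Codon 4 GCC (Ala): third position 4-fold.
Codon 5 GAC (Asp): third position 2-fold.
Four-fold degenerate third positions: 3.

3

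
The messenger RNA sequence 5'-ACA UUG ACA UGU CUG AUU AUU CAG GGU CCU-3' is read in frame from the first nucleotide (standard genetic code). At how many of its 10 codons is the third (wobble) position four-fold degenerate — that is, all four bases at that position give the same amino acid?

Codon 1 ACA (Thr): third position 4-fold.
Codon 2 UUG (Leu): third position 2-fold.
Codon 3 ACA (Thr): third position 4-fold.
Codon 4 UGU (Cys): third position 2-fold.
Codon 5 CUG (Leu): third position 4-fold.
Codon 6 AUU (Ile): third position 3-fold.
Codon 7 AUU (Ile): third position 3-fold.
Codon 8 CAG (Gln): third position 2-fold.
Codon 9 GGU (Gly): third position 4-fold.
Codon 10 CCU (Pro): third position 4-fold.
Four-fold degenerate third positions: 5.

5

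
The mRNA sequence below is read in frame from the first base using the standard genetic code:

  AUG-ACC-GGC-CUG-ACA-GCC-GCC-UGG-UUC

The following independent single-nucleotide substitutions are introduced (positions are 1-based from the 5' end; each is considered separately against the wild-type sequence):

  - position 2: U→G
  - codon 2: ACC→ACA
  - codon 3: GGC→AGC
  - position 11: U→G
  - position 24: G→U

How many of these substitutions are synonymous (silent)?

Codon 1: AUG (Met) → AGG (Arg) — missense.
Codon 2: ACC (Thr) → ACA (Thr) — synonymous.
Codon 3: GGC (Gly) → AGC (Ser) — missense.
Codon 4: CUG (Leu) → CGG (Arg) — missense.
Codon 8: UGG (Trp) → UGU (Cys) — missense.
Synonymous: 1 of 5.

1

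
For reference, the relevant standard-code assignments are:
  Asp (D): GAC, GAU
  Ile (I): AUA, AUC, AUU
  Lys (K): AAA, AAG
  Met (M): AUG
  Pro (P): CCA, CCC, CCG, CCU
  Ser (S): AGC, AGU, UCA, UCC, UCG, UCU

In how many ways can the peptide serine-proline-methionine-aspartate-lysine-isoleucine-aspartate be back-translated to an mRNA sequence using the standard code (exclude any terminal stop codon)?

Ser: 6 codons.
Pro: 4 codons.
Met: 1 codon.
Asp: 2 codons.
Lys: 2 codons.
Ile: 3 codons.
Asp: 2 codons.
6 × 4 × 1 × 2 × 2 × 3 × 2 = 576.

576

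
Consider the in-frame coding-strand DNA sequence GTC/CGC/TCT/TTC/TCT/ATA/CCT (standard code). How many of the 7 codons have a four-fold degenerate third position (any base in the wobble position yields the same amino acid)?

5

Codon 1 GTC (Val): third position 4-fold.
Codon 2 CGC (Arg): third position 4-fold.
Codon 3 TCT (Ser): third position 4-fold.
Codon 4 TTC (Phe): third position 2-fold.
Codon 5 TCT (Ser): third position 4-fold.
Codon 6 ATA (Ile): third position 3-fold.
Codon 7 CCT (Pro): third position 4-fold.
Four-fold degenerate third positions: 5.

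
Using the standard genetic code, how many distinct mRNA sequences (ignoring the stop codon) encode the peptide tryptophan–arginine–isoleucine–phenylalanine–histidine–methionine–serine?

Trp: 1 codon.
Arg: 6 codons.
Ile: 3 codons.
Phe: 2 codons.
His: 2 codons.
Met: 1 codon.
Ser: 6 codons.
1 × 6 × 3 × 2 × 2 × 1 × 6 = 432.

432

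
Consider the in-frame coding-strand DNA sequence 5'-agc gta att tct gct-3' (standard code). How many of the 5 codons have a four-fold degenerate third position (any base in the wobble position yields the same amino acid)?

3

Codon 1 AGC (Ser): third position 2-fold.
Codon 2 GTA (Val): third position 4-fold.
Codon 3 ATT (Ile): third position 3-fold.
Codon 4 TCT (Ser): third position 4-fold.
Codon 5 GCT (Ala): third position 4-fold.
Four-fold degenerate third positions: 3.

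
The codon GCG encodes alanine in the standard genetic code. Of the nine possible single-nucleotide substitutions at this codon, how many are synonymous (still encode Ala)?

3

Position 1: none → 0 synonymous.
Position 2: none → 0 synonymous.
Position 3: GCU, GCC, GCA → 3 synonymous.
Total: 0 + 0 + 3 = 3.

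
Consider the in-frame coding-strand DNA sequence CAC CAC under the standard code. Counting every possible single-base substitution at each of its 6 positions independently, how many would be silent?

Codon 1 (CAC, His): 1 synonymous substitution.
Codon 2 (CAC, His): 1 synonymous substitution.
Total: 1 + 1 = 2.

2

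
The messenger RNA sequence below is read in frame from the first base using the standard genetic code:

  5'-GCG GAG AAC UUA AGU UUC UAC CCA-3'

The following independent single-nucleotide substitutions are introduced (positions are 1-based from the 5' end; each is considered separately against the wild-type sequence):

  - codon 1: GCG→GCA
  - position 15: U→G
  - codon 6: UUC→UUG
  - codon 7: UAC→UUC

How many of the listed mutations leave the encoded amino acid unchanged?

Codon 1: GCG (Ala) → GCA (Ala) — synonymous.
Codon 5: AGU (Ser) → AGG (Arg) — missense.
Codon 6: UUC (Phe) → UUG (Leu) — missense.
Codon 7: UAC (Tyr) → UUC (Phe) — missense.
Synonymous: 1 of 4.

1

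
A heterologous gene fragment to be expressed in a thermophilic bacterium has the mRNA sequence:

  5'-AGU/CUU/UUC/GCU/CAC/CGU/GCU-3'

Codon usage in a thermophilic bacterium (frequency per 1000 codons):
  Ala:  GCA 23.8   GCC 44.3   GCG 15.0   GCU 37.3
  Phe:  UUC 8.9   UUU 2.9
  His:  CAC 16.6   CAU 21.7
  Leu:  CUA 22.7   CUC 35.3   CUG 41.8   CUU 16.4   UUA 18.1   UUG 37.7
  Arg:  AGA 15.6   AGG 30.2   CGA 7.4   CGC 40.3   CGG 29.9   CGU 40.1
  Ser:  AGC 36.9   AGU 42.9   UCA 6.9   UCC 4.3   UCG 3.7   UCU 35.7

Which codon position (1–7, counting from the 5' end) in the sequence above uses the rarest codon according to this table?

3

Codon 1 AGU (Ser): 42.9 per 1000.
Codon 2 CUU (Leu): 16.4 per 1000.
Codon 3 UUC (Phe): 8.9 per 1000.
Codon 4 GCU (Ala): 37.3 per 1000.
Codon 5 CAC (His): 16.6 per 1000.
Codon 6 CGU (Arg): 40.1 per 1000.
Codon 7 GCU (Ala): 37.3 per 1000.
Lowest frequency is 8.9 at codon 3.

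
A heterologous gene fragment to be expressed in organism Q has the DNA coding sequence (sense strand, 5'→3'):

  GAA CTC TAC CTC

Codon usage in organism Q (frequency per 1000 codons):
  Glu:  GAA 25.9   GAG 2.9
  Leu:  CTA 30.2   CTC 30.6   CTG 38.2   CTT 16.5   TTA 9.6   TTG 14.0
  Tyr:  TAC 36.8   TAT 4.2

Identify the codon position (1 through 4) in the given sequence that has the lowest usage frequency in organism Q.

Codon 1 GAA (Glu): 25.9 per 1000.
Codon 2 CTC (Leu): 30.6 per 1000.
Codon 3 TAC (Tyr): 36.8 per 1000.
Codon 4 CTC (Leu): 30.6 per 1000.
Lowest frequency is 25.9 at codon 1.

1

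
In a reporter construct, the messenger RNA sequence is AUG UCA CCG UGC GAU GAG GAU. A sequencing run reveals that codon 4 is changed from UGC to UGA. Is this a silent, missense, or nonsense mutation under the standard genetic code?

nonsense

Position 12 falls in codon 4: UGC → Cys.
After the substitution the codon is UGA → Stop.
The new codon is a stop codon, so this is a nonsense mutation.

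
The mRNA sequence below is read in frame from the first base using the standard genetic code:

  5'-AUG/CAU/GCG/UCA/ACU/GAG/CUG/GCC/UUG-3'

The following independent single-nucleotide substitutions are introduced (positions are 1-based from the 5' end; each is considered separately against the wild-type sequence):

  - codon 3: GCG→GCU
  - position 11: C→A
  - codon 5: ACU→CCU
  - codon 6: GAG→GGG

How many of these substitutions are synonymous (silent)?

1

Codon 3: GCG (Ala) → GCU (Ala) — synonymous.
Codon 4: UCA (Ser) → UAA (Stop) — nonsense.
Codon 5: ACU (Thr) → CCU (Pro) — missense.
Codon 6: GAG (Glu) → GGG (Gly) — missense.
Synonymous: 1 of 4.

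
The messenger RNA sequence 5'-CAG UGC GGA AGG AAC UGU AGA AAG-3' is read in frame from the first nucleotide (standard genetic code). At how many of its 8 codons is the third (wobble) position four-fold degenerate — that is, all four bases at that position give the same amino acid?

1

Codon 1 CAG (Gln): third position 2-fold.
Codon 2 UGC (Cys): third position 2-fold.
Codon 3 GGA (Gly): third position 4-fold.
Codon 4 AGG (Arg): third position 2-fold.
Codon 5 AAC (Asn): third position 2-fold.
Codon 6 UGU (Cys): third position 2-fold.
Codon 7 AGA (Arg): third position 2-fold.
Codon 8 AAG (Lys): third position 2-fold.
Four-fold degenerate third positions: 1.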